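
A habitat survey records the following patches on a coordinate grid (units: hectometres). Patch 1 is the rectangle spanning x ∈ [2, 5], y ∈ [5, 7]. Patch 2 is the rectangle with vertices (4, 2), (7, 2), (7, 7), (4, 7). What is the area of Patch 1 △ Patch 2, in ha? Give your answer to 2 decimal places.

17.00

|Patch 1∩Patch 2|: x∈[4,5], y∈[5,7] → 1·2 = 2.
|Patch 1 △ Patch 2| = |Patch 1| + |Patch 2| − 2·|Patch 1∩Patch 2| = 6 + 15 − 4 = 17.00.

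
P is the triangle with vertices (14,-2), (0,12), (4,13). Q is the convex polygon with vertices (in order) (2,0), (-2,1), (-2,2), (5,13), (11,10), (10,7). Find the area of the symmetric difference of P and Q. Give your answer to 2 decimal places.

81.78

|P| = 35, |Q| = 83, |P∩Q| = 18.1118.
|P △ Q| = |P| + |Q| − 2·|P∩Q| = 35 + 83 − 36.2236 = 81.78.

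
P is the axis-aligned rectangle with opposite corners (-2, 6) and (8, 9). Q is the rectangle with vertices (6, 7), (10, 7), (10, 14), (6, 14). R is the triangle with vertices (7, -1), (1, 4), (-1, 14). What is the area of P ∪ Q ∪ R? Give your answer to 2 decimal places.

By inclusion–exclusion:
Individual areas: |P| = 30, |Q| = 28, |R| = 25.
|P∩Q|: x∈[6,8], y∈[7,9] → 2·2 = 4.
|P∩R| = 6.5.
|Q∩R| = 0.
|P∩Q∩R| = 0.
|P ∪ Q ∪ R| = 83 − 10.5 + 0 = 72.50.

72.50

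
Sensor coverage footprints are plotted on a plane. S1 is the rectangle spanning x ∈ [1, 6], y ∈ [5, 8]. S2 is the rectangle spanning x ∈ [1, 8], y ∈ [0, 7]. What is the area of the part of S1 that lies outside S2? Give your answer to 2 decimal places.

|S1∩S2|: x∈[1,6], y∈[5,7] → 5·2 = 10.
|S1| = 15.
|S1 ∖ S2| = |S1| − |S1∩S2| = 15 − 10 = 5.00.

5.00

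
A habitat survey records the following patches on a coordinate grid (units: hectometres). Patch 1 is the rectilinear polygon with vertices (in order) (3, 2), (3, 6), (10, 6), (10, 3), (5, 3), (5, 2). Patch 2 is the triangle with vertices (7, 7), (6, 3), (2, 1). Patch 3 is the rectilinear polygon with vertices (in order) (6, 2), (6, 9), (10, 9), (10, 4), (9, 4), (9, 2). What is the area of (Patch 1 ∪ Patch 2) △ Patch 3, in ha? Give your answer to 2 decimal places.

27.56

|Patch 1 ∪ Patch 2| = 24.1417.
|(Patch 1 ∪ Patch 2) ∩ Patch 3| = 11.2917.
|(Patch 1 ∪ Patch 2) △ Patch 3| = 24.1417 + 26 − 22.5833 = 27.56.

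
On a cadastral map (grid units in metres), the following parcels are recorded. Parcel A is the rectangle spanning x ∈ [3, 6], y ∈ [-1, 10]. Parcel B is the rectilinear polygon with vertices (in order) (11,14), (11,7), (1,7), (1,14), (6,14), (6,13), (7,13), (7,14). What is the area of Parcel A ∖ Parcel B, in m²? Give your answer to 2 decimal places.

24.00

|Parcel A| = 33, |Parcel A∩Parcel B| = 9.
|Parcel A ∖ Parcel B| = |Parcel A| − |Parcel A∩Parcel B| = 33 − 9 = 24.00.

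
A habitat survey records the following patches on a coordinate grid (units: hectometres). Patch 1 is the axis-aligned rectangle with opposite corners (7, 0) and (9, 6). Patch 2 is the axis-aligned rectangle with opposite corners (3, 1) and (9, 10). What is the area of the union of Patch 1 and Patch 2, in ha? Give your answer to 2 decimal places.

56.00

By inclusion–exclusion:
Individual areas: |Patch 1| = 12, |Patch 2| = 54.
|Patch 1∩Patch 2|: x∈[7,9], y∈[1,6] → 2·5 = 10.
|Patch 1 ∪ Patch 2| = 66 − 10 = 56.00.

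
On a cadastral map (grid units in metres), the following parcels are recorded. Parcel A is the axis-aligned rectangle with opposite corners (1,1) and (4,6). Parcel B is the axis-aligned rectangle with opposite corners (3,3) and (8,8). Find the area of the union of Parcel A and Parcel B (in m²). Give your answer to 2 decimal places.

By inclusion–exclusion:
Individual areas: |Parcel A| = 15, |Parcel B| = 25.
|Parcel A∩Parcel B|: x∈[3,4], y∈[3,6] → 1·3 = 3.
|Parcel A ∪ Parcel B| = 40 − 3 = 37.00.

37.00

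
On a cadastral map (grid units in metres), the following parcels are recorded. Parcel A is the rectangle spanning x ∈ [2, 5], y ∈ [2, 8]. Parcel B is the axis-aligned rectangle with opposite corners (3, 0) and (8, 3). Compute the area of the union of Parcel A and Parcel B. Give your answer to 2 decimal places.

By inclusion–exclusion:
Individual areas: |Parcel A| = 18, |Parcel B| = 15.
|Parcel A∩Parcel B|: x∈[3,5], y∈[2,3] → 2·1 = 2.
|Parcel A ∪ Parcel B| = 33 − 2 = 31.00.

31.00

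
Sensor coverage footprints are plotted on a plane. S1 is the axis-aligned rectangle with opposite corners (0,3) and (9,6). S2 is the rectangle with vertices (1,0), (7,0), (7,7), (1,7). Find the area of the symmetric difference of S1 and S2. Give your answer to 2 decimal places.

33.00

|S1∩S2|: x∈[1,7], y∈[3,6] → 6·3 = 18.
|S1 △ S2| = |S1| + |S2| − 2·|S1∩S2| = 27 + 42 − 36 = 33.00.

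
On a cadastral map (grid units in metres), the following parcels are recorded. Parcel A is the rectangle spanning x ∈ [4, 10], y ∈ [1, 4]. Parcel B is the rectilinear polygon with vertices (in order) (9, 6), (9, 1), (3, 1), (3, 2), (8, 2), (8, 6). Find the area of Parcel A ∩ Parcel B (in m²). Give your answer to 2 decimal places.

7.00

The intersection is the polygon with vertices (9,4), (9,1), (4,1), (4,2), (8,2), (8,4).
By the shoelace formula its area is 7.00.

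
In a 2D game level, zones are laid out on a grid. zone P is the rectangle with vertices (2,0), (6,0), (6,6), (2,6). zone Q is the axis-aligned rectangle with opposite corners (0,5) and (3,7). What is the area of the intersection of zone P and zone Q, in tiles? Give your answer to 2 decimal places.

1.00

|zone P∩zone Q|: x∈[2,3], y∈[5,6] → 1·1 = 1.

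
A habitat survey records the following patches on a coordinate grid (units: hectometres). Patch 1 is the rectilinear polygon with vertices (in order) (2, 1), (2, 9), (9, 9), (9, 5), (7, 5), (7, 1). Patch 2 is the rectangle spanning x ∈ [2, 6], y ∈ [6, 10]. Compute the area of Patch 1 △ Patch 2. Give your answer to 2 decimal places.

40.00

|Patch 1| = 48, |Patch 2| = 16, |Patch 1∩Patch 2| = 12.
|Patch 1 △ Patch 2| = |Patch 1| + |Patch 2| − 2·|Patch 1∩Patch 2| = 48 + 16 − 24 = 40.00.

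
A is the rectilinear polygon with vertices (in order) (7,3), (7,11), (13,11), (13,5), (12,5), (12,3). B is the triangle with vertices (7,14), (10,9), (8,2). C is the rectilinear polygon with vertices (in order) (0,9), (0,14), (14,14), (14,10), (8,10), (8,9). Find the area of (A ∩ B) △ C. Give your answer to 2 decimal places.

|A ∩ B| = 12.9905.
|(A ∩ B) ∩ C| = 2.4333.
|(A ∩ B) △ C| = 12.9905 + 64 − 4.8667 = 72.12.

72.12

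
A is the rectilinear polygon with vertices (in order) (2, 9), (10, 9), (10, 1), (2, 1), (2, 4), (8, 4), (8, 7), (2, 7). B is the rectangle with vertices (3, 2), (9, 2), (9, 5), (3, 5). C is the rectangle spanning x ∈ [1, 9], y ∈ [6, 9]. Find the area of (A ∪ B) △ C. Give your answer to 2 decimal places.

|A ∪ B| = 51.
|(A ∪ B) ∩ C| = 15.
|(A ∪ B) △ C| = 51 + 24 − 30 = 45.00.

45.00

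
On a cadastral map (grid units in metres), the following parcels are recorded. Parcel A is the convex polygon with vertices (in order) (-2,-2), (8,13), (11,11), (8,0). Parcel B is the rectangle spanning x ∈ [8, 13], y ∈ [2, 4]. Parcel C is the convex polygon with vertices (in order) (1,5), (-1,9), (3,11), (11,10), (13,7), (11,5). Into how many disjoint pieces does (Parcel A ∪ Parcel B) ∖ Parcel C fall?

2

(Parcel A ∪ Parcel B) ∖ Parcel C splits into 2 disjoint pieces (area 7.4258, area 55.4394).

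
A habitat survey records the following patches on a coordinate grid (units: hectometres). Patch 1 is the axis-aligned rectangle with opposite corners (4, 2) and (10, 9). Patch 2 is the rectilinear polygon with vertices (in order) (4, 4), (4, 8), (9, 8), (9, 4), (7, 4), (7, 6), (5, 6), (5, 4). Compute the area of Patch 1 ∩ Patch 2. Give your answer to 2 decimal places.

The intersection is the polygon with vertices (4,8), (9,8), (9,4), (7,4), (7,6), (5,6), (5,4), (4,4).
By the shoelace formula its area is 16.00.

16.00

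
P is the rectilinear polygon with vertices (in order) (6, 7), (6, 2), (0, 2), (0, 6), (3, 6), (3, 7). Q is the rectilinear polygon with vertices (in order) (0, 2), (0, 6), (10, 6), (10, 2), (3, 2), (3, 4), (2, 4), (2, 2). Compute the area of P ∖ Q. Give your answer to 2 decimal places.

5.00

|P| = 27, |P∩Q| = 22.
|P ∖ Q| = |P| − |P∩Q| = 27 − 22 = 5.00.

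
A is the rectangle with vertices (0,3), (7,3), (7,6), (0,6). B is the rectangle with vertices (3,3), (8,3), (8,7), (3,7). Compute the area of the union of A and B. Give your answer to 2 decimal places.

29.00

By inclusion–exclusion:
Individual areas: |A| = 21, |B| = 20.
|A∩B|: x∈[3,7], y∈[3,6] → 4·3 = 12.
|A ∪ B| = 41 − 12 = 29.00.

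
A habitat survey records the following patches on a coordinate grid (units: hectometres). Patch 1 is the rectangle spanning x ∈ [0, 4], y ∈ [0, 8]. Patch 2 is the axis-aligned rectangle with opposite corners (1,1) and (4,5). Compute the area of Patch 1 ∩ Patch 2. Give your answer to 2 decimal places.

12.00

|Patch 1∩Patch 2|: x∈[1,4], y∈[1,5] → 3·4 = 12.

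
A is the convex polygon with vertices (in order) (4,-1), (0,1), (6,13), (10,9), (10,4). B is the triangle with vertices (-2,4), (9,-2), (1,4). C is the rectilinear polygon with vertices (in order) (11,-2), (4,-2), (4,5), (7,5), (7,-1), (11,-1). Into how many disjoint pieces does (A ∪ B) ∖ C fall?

(A ∪ B) ∖ C splits into 2 disjoint pieces (area 65.3068, area 0.1591).

2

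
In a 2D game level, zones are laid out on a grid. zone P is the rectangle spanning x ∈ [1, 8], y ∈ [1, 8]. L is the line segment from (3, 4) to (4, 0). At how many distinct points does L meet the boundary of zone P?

The segment meets the boundary at (3.75,1).

1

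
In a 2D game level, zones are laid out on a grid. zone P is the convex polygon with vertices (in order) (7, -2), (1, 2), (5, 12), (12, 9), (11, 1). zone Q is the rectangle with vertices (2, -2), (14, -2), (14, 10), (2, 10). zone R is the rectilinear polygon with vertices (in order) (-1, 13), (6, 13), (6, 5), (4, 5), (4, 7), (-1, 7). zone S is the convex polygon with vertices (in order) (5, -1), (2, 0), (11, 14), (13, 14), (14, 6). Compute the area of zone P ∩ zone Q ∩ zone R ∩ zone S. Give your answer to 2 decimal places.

The intersection is the polygon with vertices (6,5), (5.214,5), (6,6.222).
By the shoelace formula its area is 0.48.

0.48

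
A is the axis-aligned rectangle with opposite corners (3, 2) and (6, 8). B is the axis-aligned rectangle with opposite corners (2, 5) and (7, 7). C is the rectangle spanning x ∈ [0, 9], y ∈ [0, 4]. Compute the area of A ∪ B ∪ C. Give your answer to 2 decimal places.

By inclusion–exclusion:
Individual areas: |A| = 18, |B| = 10, |C| = 36.
|A∩B|: x∈[3,6], y∈[5,7] → 3·2 = 6.
|A∩C|: x∈[3,6], y∈[2,4] → 3·2 = 6.
|B∩C| = 0 (no overlap).
|A∩B∩C| = 0.
|A ∪ B ∪ C| = 64 − 12 + 0 = 52.00.

52.00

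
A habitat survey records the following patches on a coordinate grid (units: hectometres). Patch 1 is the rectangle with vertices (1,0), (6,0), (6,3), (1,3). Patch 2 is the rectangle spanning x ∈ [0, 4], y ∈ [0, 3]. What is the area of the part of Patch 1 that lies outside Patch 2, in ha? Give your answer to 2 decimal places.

6.00

|Patch 1∩Patch 2|: x∈[1,4], y∈[0,3] → 3·3 = 9.
|Patch 1| = 15.
|Patch 1 ∖ Patch 2| = |Patch 1| − |Patch 1∩Patch 2| = 15 − 9 = 6.00.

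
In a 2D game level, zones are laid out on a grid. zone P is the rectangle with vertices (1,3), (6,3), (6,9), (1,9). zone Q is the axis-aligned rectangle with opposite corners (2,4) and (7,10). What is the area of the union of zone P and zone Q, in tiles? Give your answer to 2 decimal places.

40.00

By inclusion–exclusion:
Individual areas: |zone P| = 30, |zone Q| = 30.
|zone P∩zone Q|: x∈[2,6], y∈[4,9] → 4·5 = 20.
|zone P ∪ zone Q| = 60 − 20 = 40.00.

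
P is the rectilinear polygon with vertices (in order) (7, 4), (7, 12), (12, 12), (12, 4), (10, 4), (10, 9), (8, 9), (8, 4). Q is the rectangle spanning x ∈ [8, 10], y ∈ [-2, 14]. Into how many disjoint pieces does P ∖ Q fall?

2

P ∖ Q splits into 2 disjoint pieces (area 8, area 16).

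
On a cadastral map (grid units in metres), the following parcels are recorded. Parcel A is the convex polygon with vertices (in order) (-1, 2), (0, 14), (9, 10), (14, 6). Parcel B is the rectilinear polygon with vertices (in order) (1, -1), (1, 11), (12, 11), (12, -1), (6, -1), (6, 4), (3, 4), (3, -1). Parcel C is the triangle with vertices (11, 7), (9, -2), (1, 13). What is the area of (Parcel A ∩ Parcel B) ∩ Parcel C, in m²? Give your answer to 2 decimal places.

33.08

The region (Parcel A ∩ Parcel B) ∩ Parcel C is the polygon with vertices (6,3.867), (6,4), (5.8,4), (2.067,11), (4.333,11), (11,7), (10.575,5.087).
By the shoelace formula its area is 33.08.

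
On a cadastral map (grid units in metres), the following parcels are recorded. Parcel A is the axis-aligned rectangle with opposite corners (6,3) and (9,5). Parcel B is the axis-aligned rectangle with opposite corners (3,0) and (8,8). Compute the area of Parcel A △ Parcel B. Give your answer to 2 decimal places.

38.00

|Parcel A∩Parcel B|: x∈[6,8], y∈[3,5] → 2·2 = 4.
|Parcel A △ Parcel B| = |Parcel A| + |Parcel B| − 2·|Parcel A∩Parcel B| = 6 + 40 − 8 = 38.00.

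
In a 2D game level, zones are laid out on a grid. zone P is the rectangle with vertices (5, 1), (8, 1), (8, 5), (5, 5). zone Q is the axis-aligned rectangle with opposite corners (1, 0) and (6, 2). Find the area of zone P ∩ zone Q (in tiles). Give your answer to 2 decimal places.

1.00

|zone P∩zone Q|: x∈[5,6], y∈[1,2] → 1·1 = 1.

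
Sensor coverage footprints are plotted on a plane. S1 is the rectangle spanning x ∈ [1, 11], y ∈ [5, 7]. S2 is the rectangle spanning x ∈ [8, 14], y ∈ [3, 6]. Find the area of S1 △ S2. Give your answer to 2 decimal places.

|S1∩S2|: x∈[8,11], y∈[5,6] → 3·1 = 3.
|S1 △ S2| = |S1| + |S2| − 2·|S1∩S2| = 20 + 18 − 6 = 32.00.

32.00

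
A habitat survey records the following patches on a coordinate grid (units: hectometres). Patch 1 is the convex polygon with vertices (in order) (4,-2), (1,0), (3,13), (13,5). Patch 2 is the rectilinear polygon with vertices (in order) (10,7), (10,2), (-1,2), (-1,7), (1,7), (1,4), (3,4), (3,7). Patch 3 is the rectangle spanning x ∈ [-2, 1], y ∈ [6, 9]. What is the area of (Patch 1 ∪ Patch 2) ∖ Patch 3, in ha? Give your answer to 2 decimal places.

|Patch 1 ∪ Patch 2| = 103.7088.
|(Patch 1 ∪ Patch 2) ∩ Patch 3| = 2.
|(Patch 1 ∪ Patch 2) ∖ Patch 3| = 103.7088 − 2 = 101.71.

101.71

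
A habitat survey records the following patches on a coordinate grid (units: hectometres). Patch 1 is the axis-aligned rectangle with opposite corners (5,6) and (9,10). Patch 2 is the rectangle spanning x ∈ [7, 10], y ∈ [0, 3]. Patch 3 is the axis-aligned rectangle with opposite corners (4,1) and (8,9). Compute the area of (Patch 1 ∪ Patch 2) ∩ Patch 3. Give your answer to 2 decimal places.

|Patch 1 ∪ Patch 2| = 25.
|(Patch 1 ∪ Patch 2) ∩ Patch 3| = 11.00.

11.00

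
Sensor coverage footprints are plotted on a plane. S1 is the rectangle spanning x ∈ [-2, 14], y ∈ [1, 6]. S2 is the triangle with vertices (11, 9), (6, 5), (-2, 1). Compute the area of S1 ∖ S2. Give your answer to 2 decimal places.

|S1| = 80, |S1∩S2| = 4.3125.
|S1 ∖ S2| = |S1| − |S1∩S2| = 80 − 4.3125 = 75.69.

75.69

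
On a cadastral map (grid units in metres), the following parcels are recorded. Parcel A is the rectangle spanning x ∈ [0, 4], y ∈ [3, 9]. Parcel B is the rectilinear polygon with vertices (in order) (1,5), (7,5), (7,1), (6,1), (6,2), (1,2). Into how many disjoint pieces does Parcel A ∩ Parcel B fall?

1

Parcel A ∩ Parcel B is a single connected region.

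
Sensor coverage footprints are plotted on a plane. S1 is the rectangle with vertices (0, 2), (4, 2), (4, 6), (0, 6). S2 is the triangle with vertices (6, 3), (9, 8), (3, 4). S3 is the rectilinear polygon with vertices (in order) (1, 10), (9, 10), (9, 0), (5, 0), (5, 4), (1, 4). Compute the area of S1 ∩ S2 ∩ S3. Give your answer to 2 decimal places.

The intersection is the polygon with vertices (4,4.667), (4,4), (3,4).
By the shoelace formula its area is 0.33.

0.33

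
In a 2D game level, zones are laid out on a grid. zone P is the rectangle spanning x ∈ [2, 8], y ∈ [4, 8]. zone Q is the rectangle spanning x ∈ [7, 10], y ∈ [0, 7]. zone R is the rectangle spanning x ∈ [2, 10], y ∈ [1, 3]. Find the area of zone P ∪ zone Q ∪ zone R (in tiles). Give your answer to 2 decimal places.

By inclusion–exclusion:
Individual areas: |zone P| = 24, |zone Q| = 21, |zone R| = 16.
|zone P∩zone Q|: x∈[7,8], y∈[4,7] → 1·3 = 3.
|zone P∩zone R| = 0 (no overlap).
|zone Q∩zone R|: x∈[7,10], y∈[1,3] → 3·2 = 6.
|zone P∩zone Q∩zone R| = 0.
|zone P ∪ zone Q ∪ zone R| = 61 − 9 + 0 = 52.00.

52.00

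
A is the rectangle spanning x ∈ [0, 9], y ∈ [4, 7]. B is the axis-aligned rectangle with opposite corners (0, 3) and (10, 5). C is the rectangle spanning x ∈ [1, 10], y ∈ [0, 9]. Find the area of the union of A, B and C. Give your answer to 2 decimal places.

85.00

By inclusion–exclusion:
Individual areas: |A| = 27, |B| = 20, |C| = 81.
|A∩B|: x∈[0,9], y∈[4,5] → 9·1 = 9.
|A∩C|: x∈[1,9], y∈[4,7] → 8·3 = 24.
|B∩C|: x∈[1,10], y∈[3,5] → 9·2 = 18.
|A∩B∩C| = 8.
|A ∪ B ∪ C| = 128 − 51 + 8 = 85.00.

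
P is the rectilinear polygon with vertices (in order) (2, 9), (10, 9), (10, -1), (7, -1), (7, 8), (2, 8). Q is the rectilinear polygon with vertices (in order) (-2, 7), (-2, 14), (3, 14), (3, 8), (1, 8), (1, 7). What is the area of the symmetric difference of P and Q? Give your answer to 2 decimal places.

|P| = 35, |Q| = 33, |P∩Q| = 1.
|P △ Q| = |P| + |Q| − 2·|P∩Q| = 35 + 33 − 2 = 66.00.

66.00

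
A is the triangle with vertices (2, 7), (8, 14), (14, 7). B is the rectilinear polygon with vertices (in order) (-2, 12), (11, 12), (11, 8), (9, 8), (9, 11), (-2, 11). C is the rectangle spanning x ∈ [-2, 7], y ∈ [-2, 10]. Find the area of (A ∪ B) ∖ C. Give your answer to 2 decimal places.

39.68

|A ∪ B| = 50.8214.
|(A ∪ B) ∩ C| = 11.1429.
|(A ∪ B) ∖ C| = 50.8214 − 11.1429 = 39.68.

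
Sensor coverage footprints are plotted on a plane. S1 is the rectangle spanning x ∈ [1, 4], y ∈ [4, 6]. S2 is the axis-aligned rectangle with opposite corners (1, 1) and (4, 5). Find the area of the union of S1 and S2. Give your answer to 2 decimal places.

By inclusion–exclusion:
Individual areas: |S1| = 6, |S2| = 12.
|S1∩S2|: x∈[1,4], y∈[4,5] → 3·1 = 3.
|S1 ∪ S2| = 18 − 3 = 15.00.

15.00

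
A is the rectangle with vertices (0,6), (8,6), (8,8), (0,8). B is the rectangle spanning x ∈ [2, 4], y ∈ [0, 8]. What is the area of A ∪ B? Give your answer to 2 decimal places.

By inclusion–exclusion:
Individual areas: |A| = 16, |B| = 16.
|A∩B|: x∈[2,4], y∈[6,8] → 2·2 = 4.
|A ∪ B| = 32 − 4 = 28.00.

28.00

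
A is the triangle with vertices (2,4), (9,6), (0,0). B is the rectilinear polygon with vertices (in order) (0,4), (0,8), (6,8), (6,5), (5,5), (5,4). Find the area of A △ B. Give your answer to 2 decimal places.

|A| = 12, |B| = 23, |A∩B| = 1.3214.
|A △ B| = |A| + |B| − 2·|A∩B| = 12 + 23 − 2.6429 = 32.36.

32.36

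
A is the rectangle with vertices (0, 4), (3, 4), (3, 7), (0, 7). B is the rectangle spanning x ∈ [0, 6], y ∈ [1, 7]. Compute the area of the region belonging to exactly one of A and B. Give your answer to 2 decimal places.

|A∩B|: x∈[0,3], y∈[4,7] → 3·3 = 9.
|A △ B| = |A| + |B| − 2·|A∩B| = 9 + 36 − 18 = 27.00.

27.00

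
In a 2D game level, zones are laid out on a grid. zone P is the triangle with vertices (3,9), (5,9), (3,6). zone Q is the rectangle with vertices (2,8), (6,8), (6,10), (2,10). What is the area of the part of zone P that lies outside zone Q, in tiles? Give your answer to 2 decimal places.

1.33

|zone P| = 3, |zone P∩zone Q| = 1.6667.
|zone P ∖ zone Q| = |zone P| − |zone P∩zone Q| = 3 − 1.6667 = 1.33.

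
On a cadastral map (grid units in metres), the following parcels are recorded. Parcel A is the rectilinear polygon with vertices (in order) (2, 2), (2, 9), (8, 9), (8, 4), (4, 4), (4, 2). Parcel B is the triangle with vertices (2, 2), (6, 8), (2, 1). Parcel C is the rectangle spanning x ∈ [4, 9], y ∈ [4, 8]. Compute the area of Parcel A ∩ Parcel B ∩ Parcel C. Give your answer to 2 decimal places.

0.50

The intersection is the polygon with vertices (6,8), (4,4.5), (4,5).
By the shoelace formula its area is 0.50.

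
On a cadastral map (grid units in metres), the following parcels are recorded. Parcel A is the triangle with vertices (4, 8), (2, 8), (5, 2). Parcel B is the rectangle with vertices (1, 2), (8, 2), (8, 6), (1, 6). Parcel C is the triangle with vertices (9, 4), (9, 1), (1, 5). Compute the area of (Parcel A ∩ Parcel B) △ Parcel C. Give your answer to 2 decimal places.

12.88

|Parcel A ∩ Parcel B| = 2.6667.
|(Parcel A ∩ Parcel B) ∩ Parcel C| = 0.8923.
|(Parcel A ∩ Parcel B) △ Parcel C| = 2.6667 + 12 − 1.7847 = 12.88.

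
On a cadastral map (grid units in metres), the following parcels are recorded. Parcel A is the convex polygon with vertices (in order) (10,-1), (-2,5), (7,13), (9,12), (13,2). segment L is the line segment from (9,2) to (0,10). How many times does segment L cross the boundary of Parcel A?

The segment meets the boundary at (1.812,8.389).

1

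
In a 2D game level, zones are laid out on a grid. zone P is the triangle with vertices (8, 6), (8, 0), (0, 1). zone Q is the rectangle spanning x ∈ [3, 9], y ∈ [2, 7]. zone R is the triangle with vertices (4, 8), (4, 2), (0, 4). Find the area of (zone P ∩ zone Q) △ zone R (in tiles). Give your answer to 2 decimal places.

|zone P ∩ zone Q| = 12.1875.
|(zone P ∩ zone Q) ∩ zone R| = 0.9375.
|(zone P ∩ zone Q) △ zone R| = 12.1875 + 12 − 1.875 = 22.31.

22.31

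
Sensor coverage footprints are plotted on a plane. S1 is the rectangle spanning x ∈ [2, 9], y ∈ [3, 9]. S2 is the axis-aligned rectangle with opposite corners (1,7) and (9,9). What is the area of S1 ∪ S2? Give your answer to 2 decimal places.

44.00

By inclusion–exclusion:
Individual areas: |S1| = 42, |S2| = 16.
|S1∩S2|: x∈[2,9], y∈[7,9] → 7·2 = 14.
|S1 ∪ S2| = 58 − 14 = 44.00.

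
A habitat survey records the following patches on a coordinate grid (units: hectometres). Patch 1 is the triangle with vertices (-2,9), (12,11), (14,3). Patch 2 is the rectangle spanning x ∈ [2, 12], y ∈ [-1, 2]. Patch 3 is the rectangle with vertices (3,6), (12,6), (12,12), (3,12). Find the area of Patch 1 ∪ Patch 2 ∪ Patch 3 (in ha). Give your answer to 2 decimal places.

104.47

By inclusion–exclusion:
Individual areas: |Patch 1| = 58, |Patch 2| = 30, |Patch 3| = 54.
|Patch 1∩Patch 2| = 0.
|Patch 1∩Patch 3| = 37.5268.
|Patch 2∩Patch 3| = 0 (no overlap).
|Patch 1∩Patch 2∩Patch 3| = 0.
|Patch 1 ∪ Patch 2 ∪ Patch 3| = 142 − 37.5268 + 0 = 104.47.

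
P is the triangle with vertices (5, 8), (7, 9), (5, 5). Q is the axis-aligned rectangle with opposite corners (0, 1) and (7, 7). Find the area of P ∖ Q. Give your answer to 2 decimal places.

2.00

|P| = 3, |P∩Q| = 1.
|P ∖ Q| = |P| − |P∩Q| = 3 − 1 = 2.00.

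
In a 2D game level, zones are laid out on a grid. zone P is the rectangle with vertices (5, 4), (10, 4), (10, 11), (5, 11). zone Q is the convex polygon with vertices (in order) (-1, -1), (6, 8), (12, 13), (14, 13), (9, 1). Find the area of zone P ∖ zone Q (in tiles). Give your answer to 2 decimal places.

9.04

|zone P| = 35, |zone P∩zone Q| = 25.9571.
|zone P ∖ zone Q| = |zone P| − |zone P∩zone Q| = 35 − 25.9571 = 9.04.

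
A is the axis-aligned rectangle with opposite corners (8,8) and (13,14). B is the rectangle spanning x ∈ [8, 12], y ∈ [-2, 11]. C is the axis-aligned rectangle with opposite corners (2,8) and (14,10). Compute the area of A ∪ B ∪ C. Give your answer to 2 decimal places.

84.00

By inclusion–exclusion:
Individual areas: |A| = 30, |B| = 52, |C| = 24.
|A∩B|: x∈[8,12], y∈[8,11] → 4·3 = 12.
|A∩C|: x∈[8,13], y∈[8,10] → 5·2 = 10.
|B∩C|: x∈[8,12], y∈[8,10] → 4·2 = 8.
|A∩B∩C| = 8.
|A ∪ B ∪ C| = 106 − 30 + 8 = 84.00.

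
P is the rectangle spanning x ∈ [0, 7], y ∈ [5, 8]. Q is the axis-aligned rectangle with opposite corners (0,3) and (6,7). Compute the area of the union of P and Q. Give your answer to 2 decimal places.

By inclusion–exclusion:
Individual areas: |P| = 21, |Q| = 24.
|P∩Q|: x∈[0,6], y∈[5,7] → 6·2 = 12.
|P ∪ Q| = 45 − 12 = 33.00.

33.00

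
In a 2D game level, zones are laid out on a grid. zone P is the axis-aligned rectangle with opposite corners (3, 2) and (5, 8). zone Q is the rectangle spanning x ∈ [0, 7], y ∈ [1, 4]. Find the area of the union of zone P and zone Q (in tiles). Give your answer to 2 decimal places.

By inclusion–exclusion:
Individual areas: |zone P| = 12, |zone Q| = 21.
|zone P∩zone Q|: x∈[3,5], y∈[2,4] → 2·2 = 4.
|zone P ∪ zone Q| = 33 − 4 = 29.00.

29.00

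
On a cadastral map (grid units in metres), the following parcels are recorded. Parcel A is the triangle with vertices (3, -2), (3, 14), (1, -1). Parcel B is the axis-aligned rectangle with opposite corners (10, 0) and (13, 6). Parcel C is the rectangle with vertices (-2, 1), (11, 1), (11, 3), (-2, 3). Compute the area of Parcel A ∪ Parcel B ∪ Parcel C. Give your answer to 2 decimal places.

By inclusion–exclusion:
Individual areas: |Parcel A| = 16, |Parcel B| = 18, |Parcel C| = 26.
|Parcel A∩Parcel B| = 0.
|Parcel A∩Parcel C| = 3.2.
|Parcel B∩Parcel C|: x∈[10,11], y∈[1,3] → 1·2 = 2.
|Parcel A∩Parcel B∩Parcel C| = 0.
|Parcel A ∪ Parcel B ∪ Parcel C| = 60 − 5.2 + 0 = 54.80.

54.80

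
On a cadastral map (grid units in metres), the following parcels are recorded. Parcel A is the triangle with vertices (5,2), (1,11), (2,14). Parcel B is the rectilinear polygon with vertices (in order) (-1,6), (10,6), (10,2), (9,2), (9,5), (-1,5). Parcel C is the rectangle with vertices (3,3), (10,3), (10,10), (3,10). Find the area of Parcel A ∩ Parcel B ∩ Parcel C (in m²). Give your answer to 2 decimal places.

0.68

The intersection is the polygon with vertices (4,6), (4.25,5), (3.667,5), (3.222,6).
By the shoelace formula its area is 0.68.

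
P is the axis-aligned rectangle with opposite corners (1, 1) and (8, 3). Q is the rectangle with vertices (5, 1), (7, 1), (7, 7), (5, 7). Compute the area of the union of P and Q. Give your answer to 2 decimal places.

By inclusion–exclusion:
Individual areas: |P| = 14, |Q| = 12.
|P∩Q|: x∈[5,7], y∈[1,3] → 2·2 = 4.
|P ∪ Q| = 26 − 4 = 22.00.

22.00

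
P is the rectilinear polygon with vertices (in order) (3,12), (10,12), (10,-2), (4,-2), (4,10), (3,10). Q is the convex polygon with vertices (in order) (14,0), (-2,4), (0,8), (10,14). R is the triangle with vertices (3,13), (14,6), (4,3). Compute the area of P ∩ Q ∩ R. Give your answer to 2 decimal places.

The intersection is the polygon with vertices (10,4.8), (4,3), (4,10), (3.333,10), (5.588,11.353), (10,8.546).
By the shoelace formula its area is 37.90.

37.90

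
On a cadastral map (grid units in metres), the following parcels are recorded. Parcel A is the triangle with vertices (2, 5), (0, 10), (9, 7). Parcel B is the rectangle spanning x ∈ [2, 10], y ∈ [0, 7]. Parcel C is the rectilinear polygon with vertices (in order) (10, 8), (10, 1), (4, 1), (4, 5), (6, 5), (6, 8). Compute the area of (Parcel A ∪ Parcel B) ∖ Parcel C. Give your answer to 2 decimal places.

|Parcel A ∪ Parcel B| = 68.5.
|(Parcel A ∪ Parcel B) ∩ Parcel C| = 33.5.
|(Parcel A ∪ Parcel B) ∖ Parcel C| = 68.5 − 33.5 = 35.00.

35.00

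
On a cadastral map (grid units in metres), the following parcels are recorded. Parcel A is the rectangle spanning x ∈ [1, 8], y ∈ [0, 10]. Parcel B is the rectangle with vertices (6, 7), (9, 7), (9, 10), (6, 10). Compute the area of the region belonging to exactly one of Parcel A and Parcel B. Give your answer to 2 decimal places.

67.00

|Parcel A∩Parcel B|: x∈[6,8], y∈[7,10] → 2·3 = 6.
|Parcel A △ Parcel B| = |Parcel A| + |Parcel B| − 2·|Parcel A∩Parcel B| = 70 + 9 − 12 = 67.00.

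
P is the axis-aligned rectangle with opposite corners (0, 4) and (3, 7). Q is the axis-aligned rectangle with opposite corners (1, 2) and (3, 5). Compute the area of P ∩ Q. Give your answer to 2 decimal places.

|P∩Q|: x∈[1,3], y∈[4,5] → 2·1 = 2.

2.00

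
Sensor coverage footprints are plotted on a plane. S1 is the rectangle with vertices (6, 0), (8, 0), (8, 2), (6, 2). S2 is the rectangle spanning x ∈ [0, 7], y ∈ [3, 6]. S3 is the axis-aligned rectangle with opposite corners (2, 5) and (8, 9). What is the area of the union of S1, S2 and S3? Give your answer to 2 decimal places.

By inclusion–exclusion:
Individual areas: |S1| = 4, |S2| = 21, |S3| = 24.
|S1∩S2| = 0 (no overlap).
|S1∩S3| = 0 (no overlap).
|S2∩S3|: x∈[2,7], y∈[5,6] → 5·1 = 5.
|S1∩S2∩S3| = 0.
|S1 ∪ S2 ∪ S3| = 49 − 5 + 0 = 44.00.

44.00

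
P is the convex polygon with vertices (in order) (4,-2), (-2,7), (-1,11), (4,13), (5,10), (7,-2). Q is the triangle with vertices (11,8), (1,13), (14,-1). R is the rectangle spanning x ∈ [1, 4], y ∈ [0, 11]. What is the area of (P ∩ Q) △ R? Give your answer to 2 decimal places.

35.87

|P ∩ Q| = 4.2766.
|(P ∩ Q) ∩ R| = 0.7033.
|(P ∩ Q) △ R| = 4.2766 + 33 − 1.4066 = 35.87.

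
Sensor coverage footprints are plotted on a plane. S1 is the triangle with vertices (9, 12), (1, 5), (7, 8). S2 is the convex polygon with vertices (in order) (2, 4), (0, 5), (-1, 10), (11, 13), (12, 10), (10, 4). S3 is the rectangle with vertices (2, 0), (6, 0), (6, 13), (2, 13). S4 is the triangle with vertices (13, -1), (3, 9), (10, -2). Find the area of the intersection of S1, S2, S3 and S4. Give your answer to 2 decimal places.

The intersection is the polygon with vertices (4.2,7.8), (5,7), (4.448,6.724), (3.92,7.555).
By the shoelace formula its area is 0.51.

0.51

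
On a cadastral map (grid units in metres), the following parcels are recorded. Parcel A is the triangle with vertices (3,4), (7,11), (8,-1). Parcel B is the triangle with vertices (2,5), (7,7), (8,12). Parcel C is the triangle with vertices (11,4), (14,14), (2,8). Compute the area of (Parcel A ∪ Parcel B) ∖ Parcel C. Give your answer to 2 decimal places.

|Parcel A ∪ Parcel B| = 32.6284.
|(Parcel A ∪ Parcel B) ∩ Parcel C| = 9.9192.
|(Parcel A ∪ Parcel B) ∖ Parcel C| = 32.6284 − 9.9192 = 22.71.

22.71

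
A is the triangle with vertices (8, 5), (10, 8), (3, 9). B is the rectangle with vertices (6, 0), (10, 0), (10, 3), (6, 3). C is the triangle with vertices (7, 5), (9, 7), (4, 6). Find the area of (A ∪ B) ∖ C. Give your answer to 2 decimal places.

21.76

|A ∪ B| = 23.5.
|(A ∪ B) ∩ C| = 1.7422.
|(A ∪ B) ∖ C| = 23.5 − 1.7422 = 21.76.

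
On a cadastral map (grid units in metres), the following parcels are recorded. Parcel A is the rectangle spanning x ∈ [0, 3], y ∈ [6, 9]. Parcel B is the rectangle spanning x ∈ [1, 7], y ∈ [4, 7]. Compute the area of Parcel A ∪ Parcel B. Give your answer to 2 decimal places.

25.00

By inclusion–exclusion:
Individual areas: |Parcel A| = 9, |Parcel B| = 18.
|Parcel A∩Parcel B|: x∈[1,3], y∈[6,7] → 2·1 = 2.
|Parcel A ∪ Parcel B| = 27 − 2 = 25.00.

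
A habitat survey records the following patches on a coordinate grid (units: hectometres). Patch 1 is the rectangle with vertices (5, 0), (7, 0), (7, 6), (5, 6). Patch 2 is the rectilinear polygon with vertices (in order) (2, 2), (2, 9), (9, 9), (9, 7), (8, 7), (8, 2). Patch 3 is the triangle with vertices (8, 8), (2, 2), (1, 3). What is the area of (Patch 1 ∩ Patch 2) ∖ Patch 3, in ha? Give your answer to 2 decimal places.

|Patch 1 ∩ Patch 2| = 8.
|(Patch 1 ∩ Patch 2) ∩ Patch 3| = 0.4857.
|(Patch 1 ∩ Patch 2) ∖ Patch 3| = 8 − 0.4857 = 7.51.

7.51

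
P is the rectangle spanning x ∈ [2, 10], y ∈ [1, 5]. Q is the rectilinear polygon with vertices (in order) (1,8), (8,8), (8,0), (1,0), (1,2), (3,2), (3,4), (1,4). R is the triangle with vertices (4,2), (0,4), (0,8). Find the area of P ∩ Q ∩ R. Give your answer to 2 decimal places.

0.83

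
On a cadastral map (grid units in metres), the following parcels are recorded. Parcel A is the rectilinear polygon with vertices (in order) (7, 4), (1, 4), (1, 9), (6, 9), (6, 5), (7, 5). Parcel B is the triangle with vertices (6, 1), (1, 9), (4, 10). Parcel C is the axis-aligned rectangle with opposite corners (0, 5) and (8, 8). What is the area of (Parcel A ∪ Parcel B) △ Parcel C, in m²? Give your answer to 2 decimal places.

23.42

|Parcel A ∪ Parcel B| = 29.4236.
|(Parcel A ∪ Parcel B) ∩ Parcel C| = 15.
|(Parcel A ∪ Parcel B) △ Parcel C| = 29.4236 + 24 − 30 = 23.42.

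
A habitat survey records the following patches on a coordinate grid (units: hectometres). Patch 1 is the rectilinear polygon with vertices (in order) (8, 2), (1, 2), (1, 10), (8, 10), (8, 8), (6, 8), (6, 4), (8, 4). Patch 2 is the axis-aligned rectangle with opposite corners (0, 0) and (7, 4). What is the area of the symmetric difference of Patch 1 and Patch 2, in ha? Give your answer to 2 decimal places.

|Patch 1| = 48, |Patch 2| = 28, |Patch 1∩Patch 2| = 12.
|Patch 1 △ Patch 2| = |Patch 1| + |Patch 2| − 2·|Patch 1∩Patch 2| = 48 + 28 − 24 = 52.00.

52.00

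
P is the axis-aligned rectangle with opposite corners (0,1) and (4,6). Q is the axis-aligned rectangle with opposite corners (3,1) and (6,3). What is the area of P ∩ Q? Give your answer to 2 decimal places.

2.00

|P∩Q|: x∈[3,4], y∈[1,3] → 1·2 = 2.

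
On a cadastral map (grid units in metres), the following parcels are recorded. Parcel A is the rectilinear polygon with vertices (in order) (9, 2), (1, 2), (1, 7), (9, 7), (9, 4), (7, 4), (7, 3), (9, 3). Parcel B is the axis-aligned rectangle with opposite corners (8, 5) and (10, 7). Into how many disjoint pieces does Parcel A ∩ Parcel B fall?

1

Parcel A ∩ Parcel B is a single connected region.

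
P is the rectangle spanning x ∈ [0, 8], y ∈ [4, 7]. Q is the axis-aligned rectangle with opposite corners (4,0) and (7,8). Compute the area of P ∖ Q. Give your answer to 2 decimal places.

|P∩Q|: x∈[4,7], y∈[4,7] → 3·3 = 9.
|P| = 24.
|P ∖ Q| = |P| − |P∩Q| = 24 − 9 = 15.00.

15.00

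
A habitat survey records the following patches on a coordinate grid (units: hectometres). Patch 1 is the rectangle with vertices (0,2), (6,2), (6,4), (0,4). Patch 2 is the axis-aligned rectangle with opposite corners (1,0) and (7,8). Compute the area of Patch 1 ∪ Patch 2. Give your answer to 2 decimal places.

50.00

By inclusion–exclusion:
Individual areas: |Patch 1| = 12, |Patch 2| = 48.
|Patch 1∩Patch 2|: x∈[1,6], y∈[2,4] → 5·2 = 10.
|Patch 1 ∪ Patch 2| = 60 − 10 = 50.00.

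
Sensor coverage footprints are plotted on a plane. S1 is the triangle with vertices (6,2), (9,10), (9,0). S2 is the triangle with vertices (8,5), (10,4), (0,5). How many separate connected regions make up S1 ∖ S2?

S1 ∖ S2 splits into 2 disjoint pieces (area 8.709, area 4.9375).

2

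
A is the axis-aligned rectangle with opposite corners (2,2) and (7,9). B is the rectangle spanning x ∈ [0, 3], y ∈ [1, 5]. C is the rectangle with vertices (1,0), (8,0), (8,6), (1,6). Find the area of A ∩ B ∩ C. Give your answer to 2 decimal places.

The intersection is the polygon with vertices (2,5), (3,5), (3,2), (2,2).
By the shoelace formula its area is 3.00.

3.00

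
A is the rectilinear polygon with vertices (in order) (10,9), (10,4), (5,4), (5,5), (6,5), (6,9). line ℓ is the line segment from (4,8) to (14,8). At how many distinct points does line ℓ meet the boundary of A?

2

The segment meets the boundary at (10,8), (6,8).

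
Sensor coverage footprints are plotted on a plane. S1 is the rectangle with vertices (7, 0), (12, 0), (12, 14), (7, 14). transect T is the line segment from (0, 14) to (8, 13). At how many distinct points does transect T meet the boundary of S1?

1

The segment meets the boundary at (7,13.125).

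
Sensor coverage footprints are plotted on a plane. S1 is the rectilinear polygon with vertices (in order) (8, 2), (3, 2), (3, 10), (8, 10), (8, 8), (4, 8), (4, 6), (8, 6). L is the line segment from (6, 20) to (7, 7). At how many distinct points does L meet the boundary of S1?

The segment meets the boundary at (6.769,10), (6.923,8).

2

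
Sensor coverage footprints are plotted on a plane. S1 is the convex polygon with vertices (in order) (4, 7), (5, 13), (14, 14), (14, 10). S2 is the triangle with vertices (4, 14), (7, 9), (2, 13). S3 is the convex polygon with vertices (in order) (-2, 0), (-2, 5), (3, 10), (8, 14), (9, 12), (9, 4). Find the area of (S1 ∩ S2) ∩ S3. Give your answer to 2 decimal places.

1.86

The region (S1 ∩ S2) ∩ S3 is the polygon with vertices (7,9), (4.647,10.882), (4.731,11.385), (5.297,11.838).
By the shoelace formula its area is 1.86.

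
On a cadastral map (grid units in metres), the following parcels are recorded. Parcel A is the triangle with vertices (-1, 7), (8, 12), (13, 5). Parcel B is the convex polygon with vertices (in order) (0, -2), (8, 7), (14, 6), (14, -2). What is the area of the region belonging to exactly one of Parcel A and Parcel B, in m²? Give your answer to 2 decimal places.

118.54

|Parcel A| = 44, |Parcel B| = 87, |Parcel A∩Parcel B| = 6.2311.
|Parcel A △ Parcel B| = |Parcel A| + |Parcel B| − 2·|Parcel A∩Parcel B| = 44 + 87 − 12.4621 = 118.54.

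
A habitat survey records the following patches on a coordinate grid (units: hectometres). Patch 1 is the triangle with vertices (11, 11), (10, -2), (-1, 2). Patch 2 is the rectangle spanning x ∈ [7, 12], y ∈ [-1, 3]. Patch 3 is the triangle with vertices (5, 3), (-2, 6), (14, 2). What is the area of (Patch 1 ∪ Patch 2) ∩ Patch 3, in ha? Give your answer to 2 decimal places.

The region (Patch 1 ∪ Patch 2) ∩ Patch 3 is the polygon with vertices (12,2.222), (5,3), (2.03,4.273), (2.75,4.812), (12,2.5).
By the shoelace formula its area is 8.01.

8.01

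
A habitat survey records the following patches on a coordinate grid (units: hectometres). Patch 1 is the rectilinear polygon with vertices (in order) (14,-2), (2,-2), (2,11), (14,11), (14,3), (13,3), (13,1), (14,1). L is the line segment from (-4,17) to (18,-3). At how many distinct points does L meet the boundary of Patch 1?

4

The segment meets the boundary at (14,0.636), (13.6,1), (13,1.545), (2.6,11).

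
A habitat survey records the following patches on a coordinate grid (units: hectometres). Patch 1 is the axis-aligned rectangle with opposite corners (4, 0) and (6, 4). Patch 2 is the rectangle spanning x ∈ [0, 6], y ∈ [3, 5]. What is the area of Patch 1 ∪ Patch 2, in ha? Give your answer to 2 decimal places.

By inclusion–exclusion:
Individual areas: |Patch 1| = 8, |Patch 2| = 12.
|Patch 1∩Patch 2|: x∈[4,6], y∈[3,4] → 2·1 = 2.
|Patch 1 ∪ Patch 2| = 20 − 2 = 18.00.

18.00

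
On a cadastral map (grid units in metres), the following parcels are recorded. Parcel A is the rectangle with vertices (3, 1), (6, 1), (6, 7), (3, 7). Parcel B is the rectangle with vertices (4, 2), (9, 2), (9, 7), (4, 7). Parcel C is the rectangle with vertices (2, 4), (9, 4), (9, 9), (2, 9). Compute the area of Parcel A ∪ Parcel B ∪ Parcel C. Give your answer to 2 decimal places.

50.00

By inclusion–exclusion:
Individual areas: |Parcel A| = 18, |Parcel B| = 25, |Parcel C| = 35.
|Parcel A∩Parcel B|: x∈[4,6], y∈[2,7] → 2·5 = 10.
|Parcel A∩Parcel C|: x∈[3,6], y∈[4,7] → 3·3 = 9.
|Parcel B∩Parcel C|: x∈[4,9], y∈[4,7] → 5·3 = 15.
|Parcel A∩Parcel B∩Parcel C| = 6.
|Parcel A ∪ Parcel B ∪ Parcel C| = 78 − 34 + 6 = 50.00.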